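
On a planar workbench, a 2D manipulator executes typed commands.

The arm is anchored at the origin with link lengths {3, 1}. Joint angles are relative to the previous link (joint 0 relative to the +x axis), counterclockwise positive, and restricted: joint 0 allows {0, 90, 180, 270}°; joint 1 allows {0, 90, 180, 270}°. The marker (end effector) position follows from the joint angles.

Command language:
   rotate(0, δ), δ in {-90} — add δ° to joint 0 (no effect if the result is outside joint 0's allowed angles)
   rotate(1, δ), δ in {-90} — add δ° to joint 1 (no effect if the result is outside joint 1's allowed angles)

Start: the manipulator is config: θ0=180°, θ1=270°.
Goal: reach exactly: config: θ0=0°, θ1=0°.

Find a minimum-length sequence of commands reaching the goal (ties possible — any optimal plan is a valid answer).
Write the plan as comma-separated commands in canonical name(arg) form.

rotate(0, -90), rotate(0, -90), rotate(1, -90), rotate(1, -90), rotate(1, -90)

t0: config: θ0=180°, θ1=270°
t=1 rotate(0, -90) ⇒ config: θ0=90°, θ1=270°
t=2 rotate(0, -90) ⇒ config: θ0=0°, θ1=270°
t=3 rotate(1, -90) ⇒ config: θ0=0°, θ1=180°
t=4 rotate(1, -90) ⇒ config: θ0=0°, θ1=90°
t=5 rotate(1, -90) ⇒ config: θ0=0°, θ1=0°
minimal: 5 command(s), checked below 5.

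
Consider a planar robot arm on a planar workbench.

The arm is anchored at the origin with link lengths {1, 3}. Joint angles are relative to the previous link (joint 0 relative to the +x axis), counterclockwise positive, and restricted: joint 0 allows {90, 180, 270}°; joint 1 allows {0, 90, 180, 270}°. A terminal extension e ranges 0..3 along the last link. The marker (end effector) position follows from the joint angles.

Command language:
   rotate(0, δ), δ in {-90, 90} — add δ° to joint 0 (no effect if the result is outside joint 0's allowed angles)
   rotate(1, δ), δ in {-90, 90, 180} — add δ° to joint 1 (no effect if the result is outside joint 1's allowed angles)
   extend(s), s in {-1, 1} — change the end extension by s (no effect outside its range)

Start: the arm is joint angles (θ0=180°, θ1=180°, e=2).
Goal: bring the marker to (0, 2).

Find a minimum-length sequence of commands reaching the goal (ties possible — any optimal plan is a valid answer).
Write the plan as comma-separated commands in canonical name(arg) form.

from: joint angles (θ0=180°, θ1=180°, e=2)
1. extend(-1) → joint angles (θ0=180°, θ1=180°, e=1)
2. extend(-1) → joint angles (θ0=180°, θ1=180°, e=0)
3. rotate(0, 90) → joint angles (θ0=270°, θ1=180°, e=0)
nothing shorter than 3 reaches the goal.

extend(-1), extend(-1), rotate(0, 90)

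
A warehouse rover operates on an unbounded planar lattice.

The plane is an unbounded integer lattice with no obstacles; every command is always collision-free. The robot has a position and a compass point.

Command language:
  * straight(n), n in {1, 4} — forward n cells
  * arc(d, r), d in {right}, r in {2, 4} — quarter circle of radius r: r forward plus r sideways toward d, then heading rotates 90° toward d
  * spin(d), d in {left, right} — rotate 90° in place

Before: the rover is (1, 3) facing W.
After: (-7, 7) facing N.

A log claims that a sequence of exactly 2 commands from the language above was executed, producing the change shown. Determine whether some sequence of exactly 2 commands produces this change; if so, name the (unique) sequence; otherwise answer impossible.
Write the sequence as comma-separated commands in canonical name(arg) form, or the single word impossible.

key: position moved to (-7,7) AND the heading swung to N — translation plus rotation needed
from: (1, 3) facing W
[1] after straight(4): (-3, 3) facing W
[2] after arc(right, 4): (-7, 7) facing N
no rival 2-sequence matches.

straight(4), arc(right, 4)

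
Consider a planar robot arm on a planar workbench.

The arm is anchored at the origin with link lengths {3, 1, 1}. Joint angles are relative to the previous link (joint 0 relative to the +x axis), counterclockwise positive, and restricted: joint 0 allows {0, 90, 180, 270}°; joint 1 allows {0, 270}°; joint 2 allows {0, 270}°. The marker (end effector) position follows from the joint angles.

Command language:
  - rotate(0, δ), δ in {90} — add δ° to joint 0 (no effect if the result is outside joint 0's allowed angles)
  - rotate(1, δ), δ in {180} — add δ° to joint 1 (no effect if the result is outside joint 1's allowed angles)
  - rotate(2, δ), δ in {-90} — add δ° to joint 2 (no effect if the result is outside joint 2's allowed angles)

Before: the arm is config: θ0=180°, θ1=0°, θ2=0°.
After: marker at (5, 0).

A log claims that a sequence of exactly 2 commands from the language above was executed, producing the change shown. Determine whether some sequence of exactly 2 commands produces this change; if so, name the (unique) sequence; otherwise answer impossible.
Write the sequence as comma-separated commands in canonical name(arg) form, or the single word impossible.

rotate(0, 90), rotate(0, 90)

begin: config: θ0=180°, θ1=0°, θ2=0°
step 1 (rotate(0, 90)): config: θ0=270°, θ1=0°, θ2=0°
step 2 (rotate(0, 90)): config: θ0=0°, θ1=0°, θ2=0°
uniquely the one of 9 2-step routes that fits.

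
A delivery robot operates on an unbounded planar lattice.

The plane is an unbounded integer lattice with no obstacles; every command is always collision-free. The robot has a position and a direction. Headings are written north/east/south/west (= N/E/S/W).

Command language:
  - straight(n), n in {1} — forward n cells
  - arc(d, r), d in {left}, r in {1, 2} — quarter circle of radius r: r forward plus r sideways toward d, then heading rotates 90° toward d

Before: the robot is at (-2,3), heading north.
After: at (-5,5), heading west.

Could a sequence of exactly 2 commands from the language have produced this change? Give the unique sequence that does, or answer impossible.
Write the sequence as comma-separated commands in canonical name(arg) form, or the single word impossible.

key: order matters: swapping arc(left, 2) and straight(1) lands elsewhere
start: at (-2,3), heading north
[1] after arc(left, 2): at (-4,5), heading west
[2] after straight(1): at (-5,5), heading west
all 9 alternatives checked — unique.

arc(left, 2), straight(1)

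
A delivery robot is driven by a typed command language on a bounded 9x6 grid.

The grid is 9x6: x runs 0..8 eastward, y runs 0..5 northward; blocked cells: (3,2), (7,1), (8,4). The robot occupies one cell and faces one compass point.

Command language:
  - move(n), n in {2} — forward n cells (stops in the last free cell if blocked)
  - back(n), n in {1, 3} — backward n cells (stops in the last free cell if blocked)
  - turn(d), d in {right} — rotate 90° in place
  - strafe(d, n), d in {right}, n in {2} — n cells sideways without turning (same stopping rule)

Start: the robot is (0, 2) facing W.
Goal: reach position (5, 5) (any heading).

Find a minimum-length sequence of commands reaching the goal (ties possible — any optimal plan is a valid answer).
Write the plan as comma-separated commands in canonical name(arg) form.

start: (0, 2) facing W
t=1 back(3) ⇒ (2, 2) facing W
t=2 strafe(right, 2) ⇒ (2, 4) facing W
t=3 strafe(right, 2) ⇒ (2, 5) facing W
t=4 back(3) ⇒ (5, 5) facing W
nothing shorter than 4 reaches the goal.

back(3), strafe(right, 2), strafe(right, 2), back(3)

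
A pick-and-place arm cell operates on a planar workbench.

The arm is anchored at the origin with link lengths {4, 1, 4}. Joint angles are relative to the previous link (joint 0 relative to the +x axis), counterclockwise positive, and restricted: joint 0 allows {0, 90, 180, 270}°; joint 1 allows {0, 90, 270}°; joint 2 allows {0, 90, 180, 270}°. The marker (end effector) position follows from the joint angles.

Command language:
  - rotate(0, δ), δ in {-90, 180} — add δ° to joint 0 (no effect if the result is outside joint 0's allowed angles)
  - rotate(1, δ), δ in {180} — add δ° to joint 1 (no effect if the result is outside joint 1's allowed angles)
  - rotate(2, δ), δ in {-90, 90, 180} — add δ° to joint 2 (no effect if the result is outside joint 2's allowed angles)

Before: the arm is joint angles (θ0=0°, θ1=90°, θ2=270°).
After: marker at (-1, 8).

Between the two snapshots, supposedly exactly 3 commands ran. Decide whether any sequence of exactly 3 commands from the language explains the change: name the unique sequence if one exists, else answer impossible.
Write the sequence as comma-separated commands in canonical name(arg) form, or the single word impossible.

rotate(0, -90), rotate(0, -90), rotate(0, -90)

from: joint angles (θ0=0°, θ1=90°, θ2=270°)
t=1 rotate(0, -90) ⇒ joint angles (θ0=270°, θ1=90°, θ2=270°)
t=2 rotate(0, -90) ⇒ joint angles (θ0=180°, θ1=90°, θ2=270°)
t=3 rotate(0, -90) ⇒ joint angles (θ0=90°, θ1=90°, θ2=270°)
no other 3-command option fits: unique.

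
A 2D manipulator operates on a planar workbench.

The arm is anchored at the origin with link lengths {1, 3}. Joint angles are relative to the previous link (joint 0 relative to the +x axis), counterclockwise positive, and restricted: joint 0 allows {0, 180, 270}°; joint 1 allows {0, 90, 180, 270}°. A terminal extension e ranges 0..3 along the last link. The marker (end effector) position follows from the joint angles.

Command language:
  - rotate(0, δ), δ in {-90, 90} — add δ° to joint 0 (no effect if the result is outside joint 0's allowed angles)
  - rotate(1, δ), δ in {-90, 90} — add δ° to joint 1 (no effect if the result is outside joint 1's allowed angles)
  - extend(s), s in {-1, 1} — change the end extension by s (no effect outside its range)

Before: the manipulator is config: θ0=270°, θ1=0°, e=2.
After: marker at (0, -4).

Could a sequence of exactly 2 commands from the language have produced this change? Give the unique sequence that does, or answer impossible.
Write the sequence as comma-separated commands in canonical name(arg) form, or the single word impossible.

begin: config: θ0=270°, θ1=0°, e=2
1. extend(-1) → config: θ0=270°, θ1=0°, e=1
2. extend(-1) → config: θ0=270°, θ1=0°, e=0
all 36 alternatives checked — unique.

extend(-1), extend(-1)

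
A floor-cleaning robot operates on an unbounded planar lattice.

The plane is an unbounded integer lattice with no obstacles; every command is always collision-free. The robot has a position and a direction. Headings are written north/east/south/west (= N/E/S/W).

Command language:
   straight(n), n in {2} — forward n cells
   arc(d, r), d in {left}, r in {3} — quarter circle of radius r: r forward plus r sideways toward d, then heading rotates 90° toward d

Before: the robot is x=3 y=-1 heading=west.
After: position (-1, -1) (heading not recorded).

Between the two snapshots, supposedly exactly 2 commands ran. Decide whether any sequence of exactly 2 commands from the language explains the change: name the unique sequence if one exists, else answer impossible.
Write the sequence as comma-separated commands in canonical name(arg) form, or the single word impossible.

initial: x=3 y=-1 heading=west
[1] after straight(2): x=1 y=-1 heading=west
[2] after straight(2): x=-1 y=-1 heading=west
all 4 alternatives checked — unique.

straight(2), straight(2)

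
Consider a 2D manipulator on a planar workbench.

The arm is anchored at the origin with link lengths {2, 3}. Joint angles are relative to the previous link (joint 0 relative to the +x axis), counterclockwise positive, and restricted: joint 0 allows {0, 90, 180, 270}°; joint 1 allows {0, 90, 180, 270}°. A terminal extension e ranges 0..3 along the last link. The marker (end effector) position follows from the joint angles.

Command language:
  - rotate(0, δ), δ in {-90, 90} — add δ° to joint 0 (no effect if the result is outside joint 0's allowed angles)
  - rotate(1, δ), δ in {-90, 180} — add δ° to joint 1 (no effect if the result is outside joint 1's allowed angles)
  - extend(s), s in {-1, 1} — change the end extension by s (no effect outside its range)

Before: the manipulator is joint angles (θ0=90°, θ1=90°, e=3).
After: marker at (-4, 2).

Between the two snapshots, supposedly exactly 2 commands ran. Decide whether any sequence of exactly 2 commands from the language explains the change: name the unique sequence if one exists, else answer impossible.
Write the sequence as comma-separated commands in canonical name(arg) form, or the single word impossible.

extend(-1), extend(-1)

begin: joint angles (θ0=90°, θ1=90°, e=3)
1. extend(-1) → joint angles (θ0=90°, θ1=90°, e=2)
2. extend(-1) → joint angles (θ0=90°, θ1=90°, e=1)
no rival 2-sequence matches.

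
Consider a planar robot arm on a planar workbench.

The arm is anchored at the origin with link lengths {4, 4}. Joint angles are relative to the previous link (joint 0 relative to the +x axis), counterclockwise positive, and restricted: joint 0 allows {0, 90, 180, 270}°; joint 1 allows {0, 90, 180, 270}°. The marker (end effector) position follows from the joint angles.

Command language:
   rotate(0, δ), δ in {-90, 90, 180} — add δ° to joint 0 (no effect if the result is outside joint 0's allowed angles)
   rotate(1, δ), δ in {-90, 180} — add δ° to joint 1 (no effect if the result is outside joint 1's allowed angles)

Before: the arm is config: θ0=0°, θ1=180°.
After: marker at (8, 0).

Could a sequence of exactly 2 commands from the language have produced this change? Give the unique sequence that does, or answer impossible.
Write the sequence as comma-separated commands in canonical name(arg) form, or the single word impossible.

rotate(1, -90), rotate(1, -90)

from: config: θ0=0°, θ1=180°
[1] after rotate(1, -90): config: θ0=0°, θ1=90°
[2] after rotate(1, -90): config: θ0=0°, θ1=0°
no rival 2-sequence matches.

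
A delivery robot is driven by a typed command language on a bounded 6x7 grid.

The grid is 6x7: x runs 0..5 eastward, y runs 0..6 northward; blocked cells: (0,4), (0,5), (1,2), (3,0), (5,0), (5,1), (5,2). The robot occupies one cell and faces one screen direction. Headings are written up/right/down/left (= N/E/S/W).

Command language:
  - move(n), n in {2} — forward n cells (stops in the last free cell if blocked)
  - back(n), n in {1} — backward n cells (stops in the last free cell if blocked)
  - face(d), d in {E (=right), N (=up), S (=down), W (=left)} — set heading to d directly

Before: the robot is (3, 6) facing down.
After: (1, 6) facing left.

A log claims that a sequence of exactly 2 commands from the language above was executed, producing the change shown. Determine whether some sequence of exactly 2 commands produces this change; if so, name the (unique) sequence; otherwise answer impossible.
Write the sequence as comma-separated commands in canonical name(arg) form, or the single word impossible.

face(W), move(2)

key: order matters: swapping face(W) and move(2) lands elsewhere
initial: (3, 6) facing down
[1] after face(W): (3, 6) facing left
[2] after move(2): (1, 6) facing left
all 36 alternatives checked — unique.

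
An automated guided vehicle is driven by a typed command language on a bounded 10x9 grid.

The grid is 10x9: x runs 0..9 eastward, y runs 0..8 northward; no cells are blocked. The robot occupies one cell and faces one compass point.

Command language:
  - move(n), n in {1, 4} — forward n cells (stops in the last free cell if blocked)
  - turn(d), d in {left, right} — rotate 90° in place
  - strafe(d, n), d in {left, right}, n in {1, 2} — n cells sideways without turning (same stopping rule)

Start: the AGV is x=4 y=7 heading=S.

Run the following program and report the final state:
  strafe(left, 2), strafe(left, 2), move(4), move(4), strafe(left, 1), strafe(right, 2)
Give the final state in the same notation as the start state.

x=7 y=0 heading=S

t0: x=4 y=7 heading=S
1. strafe(left, 2) → x=6 y=7 heading=S
2. strafe(left, 2) → x=8 y=7 heading=S
3. move(4) → x=8 y=3 heading=S
4. move(4) → x=8 y=0 heading=S
5. strafe(left, 1) → x=9 y=0 heading=S
6. strafe(right, 2) → x=7 y=0 heading=S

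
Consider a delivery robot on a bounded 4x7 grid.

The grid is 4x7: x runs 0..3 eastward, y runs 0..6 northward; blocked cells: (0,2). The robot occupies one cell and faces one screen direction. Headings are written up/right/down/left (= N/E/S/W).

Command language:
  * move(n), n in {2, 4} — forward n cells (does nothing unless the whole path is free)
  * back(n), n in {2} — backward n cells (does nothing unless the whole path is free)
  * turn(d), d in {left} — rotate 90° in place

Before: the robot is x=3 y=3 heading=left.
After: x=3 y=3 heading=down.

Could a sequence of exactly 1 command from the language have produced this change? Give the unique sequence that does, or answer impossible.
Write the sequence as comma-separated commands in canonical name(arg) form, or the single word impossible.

turn(left)

key: (3,3) unchanged — the single command moves nothing
from: x=3 y=3 heading=left
[1] after turn(left): x=3 y=3 heading=down
no rival 1-sequence matches.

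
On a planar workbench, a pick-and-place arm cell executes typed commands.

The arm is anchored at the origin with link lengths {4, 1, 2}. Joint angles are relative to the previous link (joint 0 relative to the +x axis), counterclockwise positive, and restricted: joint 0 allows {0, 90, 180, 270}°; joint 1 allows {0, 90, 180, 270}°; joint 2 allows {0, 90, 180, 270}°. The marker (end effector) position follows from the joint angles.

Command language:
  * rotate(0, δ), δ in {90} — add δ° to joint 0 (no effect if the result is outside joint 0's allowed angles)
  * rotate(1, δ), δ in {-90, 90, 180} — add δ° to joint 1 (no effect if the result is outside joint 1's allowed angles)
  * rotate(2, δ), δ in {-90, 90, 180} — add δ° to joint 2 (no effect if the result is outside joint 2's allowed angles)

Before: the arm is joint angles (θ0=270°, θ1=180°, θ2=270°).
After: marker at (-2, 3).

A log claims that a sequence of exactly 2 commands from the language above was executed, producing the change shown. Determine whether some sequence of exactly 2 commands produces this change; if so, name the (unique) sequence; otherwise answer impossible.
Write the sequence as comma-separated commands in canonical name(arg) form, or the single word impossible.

from: joint angles (θ0=270°, θ1=180°, θ2=270°)
t=1 rotate(0, 90) ⇒ joint angles (θ0=0°, θ1=180°, θ2=270°)
t=2 rotate(0, 90) ⇒ joint angles (θ0=90°, θ1=180°, θ2=270°)
uniquely the one of 49 2-step routes that fits.

rotate(0, 90), rotate(0, 90)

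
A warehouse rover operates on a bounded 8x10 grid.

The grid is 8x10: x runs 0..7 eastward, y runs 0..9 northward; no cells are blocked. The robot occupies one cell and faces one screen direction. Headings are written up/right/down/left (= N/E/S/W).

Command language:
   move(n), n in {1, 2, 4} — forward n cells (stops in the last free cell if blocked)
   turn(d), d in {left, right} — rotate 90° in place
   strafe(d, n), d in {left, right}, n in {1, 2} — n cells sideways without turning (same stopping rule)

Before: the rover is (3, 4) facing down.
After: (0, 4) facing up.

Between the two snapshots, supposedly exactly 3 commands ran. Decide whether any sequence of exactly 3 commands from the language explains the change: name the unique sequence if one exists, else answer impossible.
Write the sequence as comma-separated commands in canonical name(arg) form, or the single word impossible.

key: position moved to (0,4) AND the heading swung to N — translation plus rotation needed
from: (3, 4) facing down
t=1 turn(right) ⇒ (3, 4) facing left
t=2 move(4) ⇒ (0, 4) facing left
t=3 turn(right) ⇒ (0, 4) facing up
uniquely the one of 729 3-step routes that fits.

turn(right), move(4), turn(right)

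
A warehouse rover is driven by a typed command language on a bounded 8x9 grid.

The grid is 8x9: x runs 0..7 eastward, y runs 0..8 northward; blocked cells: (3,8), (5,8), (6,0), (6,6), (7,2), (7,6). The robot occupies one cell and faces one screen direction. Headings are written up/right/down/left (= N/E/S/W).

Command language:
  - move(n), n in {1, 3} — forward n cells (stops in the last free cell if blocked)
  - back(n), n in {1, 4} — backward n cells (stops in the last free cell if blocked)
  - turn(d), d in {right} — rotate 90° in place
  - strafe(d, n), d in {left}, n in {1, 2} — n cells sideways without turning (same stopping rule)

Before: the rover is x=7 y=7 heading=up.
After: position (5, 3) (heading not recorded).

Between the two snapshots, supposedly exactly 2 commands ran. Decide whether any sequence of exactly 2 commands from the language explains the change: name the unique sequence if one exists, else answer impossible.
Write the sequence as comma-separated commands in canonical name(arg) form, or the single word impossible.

strafe(left, 2), back(4)

key: order matters: swapping strafe(left, 2) and back(4) lands elsewhere
t0: x=7 y=7 heading=up
step 1 (strafe(left, 2)): x=5 y=7 heading=up
step 2 (back(4)): x=5 y=3 heading=up
no rival 2-sequence matches.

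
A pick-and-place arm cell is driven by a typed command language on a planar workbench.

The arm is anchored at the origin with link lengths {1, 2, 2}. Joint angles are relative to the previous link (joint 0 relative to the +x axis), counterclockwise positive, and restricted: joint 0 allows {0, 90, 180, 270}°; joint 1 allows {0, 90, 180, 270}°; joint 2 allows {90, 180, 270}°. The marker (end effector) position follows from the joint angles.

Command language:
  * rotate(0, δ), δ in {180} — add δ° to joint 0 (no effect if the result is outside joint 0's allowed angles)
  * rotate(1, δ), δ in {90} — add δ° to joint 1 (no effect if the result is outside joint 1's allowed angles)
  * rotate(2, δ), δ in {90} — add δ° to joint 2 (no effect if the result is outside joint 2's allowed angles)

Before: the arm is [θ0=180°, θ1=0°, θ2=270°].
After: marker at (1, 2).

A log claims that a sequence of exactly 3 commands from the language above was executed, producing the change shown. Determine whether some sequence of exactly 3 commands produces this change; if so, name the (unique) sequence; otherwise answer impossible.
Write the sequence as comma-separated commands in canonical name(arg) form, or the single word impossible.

rotate(1, 90), rotate(1, 90), rotate(1, 90)

initial: [θ0=180°, θ1=0°, θ2=270°]
t=1 rotate(1, 90) ⇒ [θ0=180°, θ1=90°, θ2=270°]
t=2 rotate(1, 90) ⇒ [θ0=180°, θ1=180°, θ2=270°]
t=3 rotate(1, 90) ⇒ [θ0=180°, θ1=270°, θ2=270°]
no rival 3-sequence matches.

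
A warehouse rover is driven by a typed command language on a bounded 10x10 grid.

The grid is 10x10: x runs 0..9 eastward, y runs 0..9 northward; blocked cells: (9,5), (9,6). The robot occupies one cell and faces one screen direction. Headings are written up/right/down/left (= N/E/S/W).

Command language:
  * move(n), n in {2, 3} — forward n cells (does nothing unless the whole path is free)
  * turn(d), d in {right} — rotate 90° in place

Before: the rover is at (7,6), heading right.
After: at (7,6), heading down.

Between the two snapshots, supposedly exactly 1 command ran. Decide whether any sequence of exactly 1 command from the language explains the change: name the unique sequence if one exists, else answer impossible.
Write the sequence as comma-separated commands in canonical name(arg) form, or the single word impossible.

turn(right)

key: parked at (7,6) the whole time — nothing moves the robot
begin: at (7,6), heading right
[1] after turn(right): at (7,6), heading down
uniquely the one of 3 1-step routes that fits.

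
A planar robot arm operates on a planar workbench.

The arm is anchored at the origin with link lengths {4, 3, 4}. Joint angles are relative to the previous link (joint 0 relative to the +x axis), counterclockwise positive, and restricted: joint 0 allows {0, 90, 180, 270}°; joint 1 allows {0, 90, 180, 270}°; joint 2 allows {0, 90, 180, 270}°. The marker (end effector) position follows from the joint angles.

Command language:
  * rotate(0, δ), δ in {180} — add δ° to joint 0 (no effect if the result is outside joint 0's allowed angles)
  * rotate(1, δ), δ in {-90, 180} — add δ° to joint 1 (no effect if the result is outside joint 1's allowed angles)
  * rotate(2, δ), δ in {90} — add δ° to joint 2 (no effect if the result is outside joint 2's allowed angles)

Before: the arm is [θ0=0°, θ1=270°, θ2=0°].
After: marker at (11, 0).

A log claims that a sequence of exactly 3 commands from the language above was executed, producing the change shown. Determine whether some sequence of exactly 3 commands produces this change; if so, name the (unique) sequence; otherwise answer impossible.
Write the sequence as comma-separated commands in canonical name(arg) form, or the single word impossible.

rotate(1, -90), rotate(1, -90), rotate(1, -90)

from: [θ0=0°, θ1=270°, θ2=0°]
1. rotate(1, -90) → [θ0=0°, θ1=180°, θ2=0°]
2. rotate(1, -90) → [θ0=0°, θ1=90°, θ2=0°]
3. rotate(1, -90) → [θ0=0°, θ1=0°, θ2=0°]
all 64 alternatives checked — unique.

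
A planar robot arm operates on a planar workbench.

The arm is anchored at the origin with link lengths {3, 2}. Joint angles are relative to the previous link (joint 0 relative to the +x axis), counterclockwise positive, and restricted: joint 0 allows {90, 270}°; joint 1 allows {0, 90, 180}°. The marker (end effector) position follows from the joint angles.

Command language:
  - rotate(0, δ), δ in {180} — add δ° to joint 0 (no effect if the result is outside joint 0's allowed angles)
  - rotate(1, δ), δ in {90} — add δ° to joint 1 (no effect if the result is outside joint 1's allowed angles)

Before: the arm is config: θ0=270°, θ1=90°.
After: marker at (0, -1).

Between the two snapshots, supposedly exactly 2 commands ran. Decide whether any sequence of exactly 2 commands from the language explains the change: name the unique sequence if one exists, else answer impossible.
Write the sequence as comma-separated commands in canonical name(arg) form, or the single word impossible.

t0: config: θ0=270°, θ1=90°
step 1 (rotate(1, 90)): config: θ0=270°, θ1=180°
step 2 (rotate(1, 90)): config: θ0=270°, θ1=180°
no other 2-command option fits: unique.

rotate(1, 90), rotate(1, 90)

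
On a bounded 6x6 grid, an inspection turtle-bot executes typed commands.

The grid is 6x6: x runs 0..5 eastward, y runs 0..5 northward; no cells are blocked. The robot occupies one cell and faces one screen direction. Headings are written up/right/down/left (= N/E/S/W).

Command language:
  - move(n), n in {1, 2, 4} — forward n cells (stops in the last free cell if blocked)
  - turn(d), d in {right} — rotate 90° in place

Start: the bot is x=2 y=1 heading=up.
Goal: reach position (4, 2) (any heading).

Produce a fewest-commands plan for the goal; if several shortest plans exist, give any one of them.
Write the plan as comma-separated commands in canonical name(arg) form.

move(1), turn(right), move(2)

start: x=2 y=1 heading=up
step 1 (move(1)): x=2 y=2 heading=up
step 2 (turn(right)): x=2 y=2 heading=right
step 3 (move(2)): x=4 y=2 heading=right
no 2-step plan works, so 3 is optimal.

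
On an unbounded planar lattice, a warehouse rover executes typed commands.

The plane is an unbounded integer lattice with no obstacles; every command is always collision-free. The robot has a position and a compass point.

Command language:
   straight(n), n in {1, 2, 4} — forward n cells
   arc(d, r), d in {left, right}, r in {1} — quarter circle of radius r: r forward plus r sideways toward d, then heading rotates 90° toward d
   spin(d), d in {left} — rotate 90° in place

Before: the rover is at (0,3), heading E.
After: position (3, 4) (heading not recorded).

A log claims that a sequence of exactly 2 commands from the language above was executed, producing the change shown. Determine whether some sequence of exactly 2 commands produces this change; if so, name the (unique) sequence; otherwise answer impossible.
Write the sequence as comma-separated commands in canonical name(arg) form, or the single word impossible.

straight(2), arc(left, 1)

key: order matters: swapping straight(2) and arc(left, 1) lands elsewhere
initial: at (0,3), heading E
t=1 straight(2) ⇒ at (2,3), heading E
t=2 arc(left, 1) ⇒ at (3,4), heading N
no other 2-command option fits: unique.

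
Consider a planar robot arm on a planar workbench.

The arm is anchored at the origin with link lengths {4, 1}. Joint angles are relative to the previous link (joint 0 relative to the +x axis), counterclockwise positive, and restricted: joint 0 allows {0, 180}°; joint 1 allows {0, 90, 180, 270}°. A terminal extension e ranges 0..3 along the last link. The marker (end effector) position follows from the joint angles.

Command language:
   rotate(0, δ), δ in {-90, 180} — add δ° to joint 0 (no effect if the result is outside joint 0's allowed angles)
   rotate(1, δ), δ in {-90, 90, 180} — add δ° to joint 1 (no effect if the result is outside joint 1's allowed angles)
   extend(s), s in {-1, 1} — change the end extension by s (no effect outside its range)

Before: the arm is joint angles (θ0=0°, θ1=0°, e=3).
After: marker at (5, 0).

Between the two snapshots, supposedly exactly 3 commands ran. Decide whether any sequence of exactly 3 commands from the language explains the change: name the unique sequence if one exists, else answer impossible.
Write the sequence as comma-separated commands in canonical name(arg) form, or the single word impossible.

extend(-1), extend(-1), extend(-1)

from: joint angles (θ0=0°, θ1=0°, e=3)
t=1 extend(-1) ⇒ joint angles (θ0=0°, θ1=0°, e=2)
t=2 extend(-1) ⇒ joint angles (θ0=0°, θ1=0°, e=1)
t=3 extend(-1) ⇒ joint angles (θ0=0°, θ1=0°, e=0)
uniquely the one of 343 3-step routes that fits.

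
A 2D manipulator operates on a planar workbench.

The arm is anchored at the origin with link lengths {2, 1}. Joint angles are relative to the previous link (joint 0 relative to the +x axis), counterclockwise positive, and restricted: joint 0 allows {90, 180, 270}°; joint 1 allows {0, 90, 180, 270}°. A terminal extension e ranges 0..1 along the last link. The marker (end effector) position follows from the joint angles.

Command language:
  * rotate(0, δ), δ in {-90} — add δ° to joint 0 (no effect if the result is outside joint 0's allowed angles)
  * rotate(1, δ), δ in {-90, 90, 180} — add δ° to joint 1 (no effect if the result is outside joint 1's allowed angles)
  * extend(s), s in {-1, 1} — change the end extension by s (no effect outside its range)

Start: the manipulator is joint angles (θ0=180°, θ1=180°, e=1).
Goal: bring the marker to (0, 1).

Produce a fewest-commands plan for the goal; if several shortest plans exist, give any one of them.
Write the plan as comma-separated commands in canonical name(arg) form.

start: joint angles (θ0=180°, θ1=180°, e=1)
step 1 (extend(-1)): joint angles (θ0=180°, θ1=180°, e=0)
step 2 (rotate(0, -90)): joint angles (θ0=90°, θ1=180°, e=0)
nothing shorter than 2 reaches the goal.

extend(-1), rotate(0, -90)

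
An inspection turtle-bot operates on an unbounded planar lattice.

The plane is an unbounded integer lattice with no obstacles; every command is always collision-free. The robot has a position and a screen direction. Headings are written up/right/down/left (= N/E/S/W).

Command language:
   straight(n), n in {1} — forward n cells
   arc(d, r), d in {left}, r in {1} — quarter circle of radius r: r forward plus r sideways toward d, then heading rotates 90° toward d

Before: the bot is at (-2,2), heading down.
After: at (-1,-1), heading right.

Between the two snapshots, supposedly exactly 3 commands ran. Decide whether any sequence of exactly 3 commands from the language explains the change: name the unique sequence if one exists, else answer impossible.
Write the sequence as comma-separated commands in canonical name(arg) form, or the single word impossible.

key: running arc(left, 1) before straight(1) would end elsewhere — order is forced
initial: at (-2,2), heading down
step 1 (straight(1)): at (-2,1), heading down
step 2 (straight(1)): at (-2,0), heading down
step 3 (arc(left, 1)): at (-1,-1), heading right
all 8 alternatives checked — unique.

straight(1), straight(1), arc(left, 1)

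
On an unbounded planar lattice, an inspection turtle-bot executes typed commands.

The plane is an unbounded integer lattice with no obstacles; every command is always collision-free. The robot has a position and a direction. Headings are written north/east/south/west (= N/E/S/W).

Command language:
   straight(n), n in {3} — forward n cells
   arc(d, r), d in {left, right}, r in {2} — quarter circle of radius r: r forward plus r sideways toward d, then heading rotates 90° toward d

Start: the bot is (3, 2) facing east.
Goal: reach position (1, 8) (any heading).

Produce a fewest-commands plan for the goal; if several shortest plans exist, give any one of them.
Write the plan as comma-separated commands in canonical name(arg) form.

arc(left, 2), arc(left, 2), arc(right, 2)

from: (3, 2) facing east
step 1 (arc(left, 2)): (5, 4) facing north
step 2 (arc(left, 2)): (3, 6) facing west
step 3 (arc(right, 2)): (1, 8) facing north
shorter routes all fall short; 3 is best.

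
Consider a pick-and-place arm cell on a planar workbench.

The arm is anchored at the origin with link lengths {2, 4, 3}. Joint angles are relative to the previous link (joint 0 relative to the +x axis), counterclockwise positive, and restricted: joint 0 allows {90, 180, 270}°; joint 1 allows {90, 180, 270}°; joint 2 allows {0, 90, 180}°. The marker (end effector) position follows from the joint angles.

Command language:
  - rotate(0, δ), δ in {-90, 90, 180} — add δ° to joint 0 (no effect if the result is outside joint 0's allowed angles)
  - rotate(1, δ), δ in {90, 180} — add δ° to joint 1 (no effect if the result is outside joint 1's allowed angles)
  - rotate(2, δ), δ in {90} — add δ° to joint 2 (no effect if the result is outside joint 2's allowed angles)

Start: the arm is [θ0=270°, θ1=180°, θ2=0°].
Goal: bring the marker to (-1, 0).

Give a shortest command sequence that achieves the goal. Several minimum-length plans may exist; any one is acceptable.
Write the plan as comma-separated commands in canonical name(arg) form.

start: [θ0=270°, θ1=180°, θ2=0°]
t=1 rotate(0, -90) ⇒ [θ0=180°, θ1=180°, θ2=0°]
t=2 rotate(2, 90) ⇒ [θ0=180°, θ1=180°, θ2=90°]
t=3 rotate(2, 90) ⇒ [θ0=180°, θ1=180°, θ2=180°]
nothing shorter than 3 reaches the goal.

rotate(0, -90), rotate(2, 90), rotate(2, 90)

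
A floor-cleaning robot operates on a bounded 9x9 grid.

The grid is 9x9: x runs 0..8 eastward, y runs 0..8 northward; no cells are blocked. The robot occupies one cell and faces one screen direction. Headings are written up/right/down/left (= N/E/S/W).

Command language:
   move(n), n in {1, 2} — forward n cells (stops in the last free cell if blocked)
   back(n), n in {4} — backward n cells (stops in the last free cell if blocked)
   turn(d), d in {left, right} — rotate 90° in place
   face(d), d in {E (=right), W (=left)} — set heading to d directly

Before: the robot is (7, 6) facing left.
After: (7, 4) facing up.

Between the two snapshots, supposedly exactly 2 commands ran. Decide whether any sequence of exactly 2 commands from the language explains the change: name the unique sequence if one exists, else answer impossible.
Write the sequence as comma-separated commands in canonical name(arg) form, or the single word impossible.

impossible

checked all 2-command options: none fits.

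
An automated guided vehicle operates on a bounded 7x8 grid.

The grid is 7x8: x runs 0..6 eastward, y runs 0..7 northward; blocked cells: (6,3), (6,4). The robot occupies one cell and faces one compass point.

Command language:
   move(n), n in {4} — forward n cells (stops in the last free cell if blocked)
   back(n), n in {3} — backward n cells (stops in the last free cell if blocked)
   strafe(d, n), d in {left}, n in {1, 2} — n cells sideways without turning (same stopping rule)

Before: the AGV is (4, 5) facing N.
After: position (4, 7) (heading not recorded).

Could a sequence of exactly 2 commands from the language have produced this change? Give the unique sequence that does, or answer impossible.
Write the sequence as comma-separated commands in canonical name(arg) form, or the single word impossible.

move(4), move(4)

key: the first move(4) runs into the grid edge before its full distance
begin: (4, 5) facing N
1. move(4) → (4, 7) facing N
2. move(4) → (4, 7) facing N
all 16 alternatives checked — unique.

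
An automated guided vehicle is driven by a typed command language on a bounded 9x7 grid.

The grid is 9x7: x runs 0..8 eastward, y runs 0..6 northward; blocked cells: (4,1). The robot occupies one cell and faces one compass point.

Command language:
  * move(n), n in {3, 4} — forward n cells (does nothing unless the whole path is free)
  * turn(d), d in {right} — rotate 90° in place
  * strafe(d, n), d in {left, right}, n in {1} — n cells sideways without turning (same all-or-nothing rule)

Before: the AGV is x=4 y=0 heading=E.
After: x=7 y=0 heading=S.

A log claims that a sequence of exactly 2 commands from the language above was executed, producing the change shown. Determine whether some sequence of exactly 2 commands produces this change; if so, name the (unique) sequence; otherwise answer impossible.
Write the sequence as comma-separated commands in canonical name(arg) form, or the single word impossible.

key: cell and facing (now S) both changed — the 2 commands mix motion and turning
start: x=4 y=0 heading=E
[1] after move(3): x=7 y=0 heading=E
[2] after turn(right): x=7 y=0 heading=S
uniquely the one of 25 2-step routes that fits.

move(3), turn(right)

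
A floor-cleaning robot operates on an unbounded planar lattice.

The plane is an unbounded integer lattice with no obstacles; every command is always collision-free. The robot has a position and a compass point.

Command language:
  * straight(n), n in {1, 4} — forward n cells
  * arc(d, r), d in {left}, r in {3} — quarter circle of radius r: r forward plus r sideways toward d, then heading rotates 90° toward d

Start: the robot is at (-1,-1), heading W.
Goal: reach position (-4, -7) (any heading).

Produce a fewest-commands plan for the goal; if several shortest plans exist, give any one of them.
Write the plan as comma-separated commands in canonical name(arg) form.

straight(4), arc(left, 3), arc(left, 3), straight(1)

begin: at (-1,-1), heading W
t=1 straight(4) ⇒ at (-5,-1), heading W
t=2 arc(left, 3) ⇒ at (-8,-4), heading S
t=3 arc(left, 3) ⇒ at (-5,-7), heading E
t=4 straight(1) ⇒ at (-4,-7), heading E
minimal: 4 command(s), checked below 4.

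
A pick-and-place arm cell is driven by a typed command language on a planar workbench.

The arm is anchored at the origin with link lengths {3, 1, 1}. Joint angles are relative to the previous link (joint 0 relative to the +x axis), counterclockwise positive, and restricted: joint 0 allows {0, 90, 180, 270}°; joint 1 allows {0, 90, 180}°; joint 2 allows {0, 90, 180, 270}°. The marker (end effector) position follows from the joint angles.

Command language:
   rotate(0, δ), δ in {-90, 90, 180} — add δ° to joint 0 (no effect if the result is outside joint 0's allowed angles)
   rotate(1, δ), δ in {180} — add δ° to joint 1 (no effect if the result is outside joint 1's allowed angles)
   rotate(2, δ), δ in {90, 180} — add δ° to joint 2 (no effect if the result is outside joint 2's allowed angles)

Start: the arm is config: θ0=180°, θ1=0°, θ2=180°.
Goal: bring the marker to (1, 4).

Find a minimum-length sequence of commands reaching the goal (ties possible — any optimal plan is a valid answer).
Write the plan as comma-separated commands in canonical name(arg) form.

rotate(2, 90), rotate(0, -90)

start: config: θ0=180°, θ1=0°, θ2=180°
[1] after rotate(2, 90): config: θ0=180°, θ1=0°, θ2=270°
[2] after rotate(0, -90): config: θ0=90°, θ1=0°, θ2=270°
shorter routes all fall short; 2 is best.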